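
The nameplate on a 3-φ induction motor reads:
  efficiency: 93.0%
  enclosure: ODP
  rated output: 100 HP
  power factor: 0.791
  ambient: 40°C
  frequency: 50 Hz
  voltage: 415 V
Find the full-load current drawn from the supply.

P_out = 100 × 746 = 74600 W
P_in = P_out / η = 74600 / 0.930 = 80215 W
I_L = P_in / (√3·V_L·cosφ) = 80215 / (1.732 × 415 × 0.791) = 141 A

141 A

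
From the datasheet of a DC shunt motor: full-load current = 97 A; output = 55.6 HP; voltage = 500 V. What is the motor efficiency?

85.5 %

P_out = 55.6 × 746 = 41478 W
P_in = V·I = 500 × 97 = 48500 W
η = P_out / P_in = 41478 / 48500 = 0.855 = 85.5%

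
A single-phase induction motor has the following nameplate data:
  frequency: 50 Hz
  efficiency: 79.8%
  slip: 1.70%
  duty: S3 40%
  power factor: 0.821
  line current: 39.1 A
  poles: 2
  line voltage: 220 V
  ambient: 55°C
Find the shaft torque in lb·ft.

P_in = V·I·cosφ = 220 × 39.1 × 0.821 = 7062 W
P_out = η·P_in = 0.798 × 7062 = 5635 W
n_s = 120×50/2 = 3000 rpm; n = 3000×(1−0.017) = 2949 rpm
ω = 2π×2949/60 = 308.8 rad/s
τ = P_out/ω = 5635/308.8 = 18.25 N·m
In lb·ft: 18.25/1.356 = 13.5 lb·ft

13.5 lb·ft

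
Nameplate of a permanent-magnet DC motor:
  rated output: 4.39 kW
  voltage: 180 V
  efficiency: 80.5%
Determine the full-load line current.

P_out = 4.39 kW = 4390 W
P_in = P_out / η = 4390 / 0.805 = 5453 W
I = P_in / V = 5453 / 180 = 30.3 A

30.3 A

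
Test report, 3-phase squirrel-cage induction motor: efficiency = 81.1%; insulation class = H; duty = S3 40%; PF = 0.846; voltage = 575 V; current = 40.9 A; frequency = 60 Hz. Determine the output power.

P_in = √3·V·I·cosφ = 1.732 × 575 × 40.9 × 0.846 = 34460 W
P_out = η·P_in = 0.811 × 34460 = 27947 W

27.9 kW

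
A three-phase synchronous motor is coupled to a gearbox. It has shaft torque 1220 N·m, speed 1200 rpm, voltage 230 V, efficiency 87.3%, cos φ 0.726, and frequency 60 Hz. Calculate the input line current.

607 A

ω = 2π×1200/60 = 125.7 rad/s; P_out = τω = 1220 × 125.7 = 153354 W
P_in = P_out / η = 153354 / 0.873 = 175663 W
I_L = P_in / (√3·V_L·cosφ) = 175663 / (1.732 × 230 × 0.726) = 607 A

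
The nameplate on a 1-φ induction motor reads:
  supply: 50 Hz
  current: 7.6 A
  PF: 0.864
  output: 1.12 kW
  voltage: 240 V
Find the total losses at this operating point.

456 W

P_in = V·I·cosφ = 240×7.6×0.864 = 1576 W
P_out = 1120 W
Losses = P_in − P_out = 1576 − 1120 = 456 W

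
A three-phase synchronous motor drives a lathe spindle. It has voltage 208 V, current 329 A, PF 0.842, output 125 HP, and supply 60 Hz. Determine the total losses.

P_in = √3·V·I·cosφ = 1.732×208×329×0.842 = 99797 W
P_out = 125×746 = 93250 W
Losses = P_in − P_out = 99797 − 93250 = 6547 W

6.55 kW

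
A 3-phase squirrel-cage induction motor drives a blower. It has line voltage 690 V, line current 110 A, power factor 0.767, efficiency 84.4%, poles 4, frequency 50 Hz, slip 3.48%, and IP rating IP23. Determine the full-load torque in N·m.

561 N·m

P_in = √3·V·I·cosφ = 1.732 × 690 × 110 × 0.767 = 100829 W
P_out = η·P_in = 0.844 × 100829 = 85100 W
n_s = 120×50/4 = 1500 rpm; n = 1500×(1−0.0348) = 1448 rpm
ω = 2π×1448/60 = 151.6 rad/s
τ = P_out/ω = 85100/151.6 = 561 N·m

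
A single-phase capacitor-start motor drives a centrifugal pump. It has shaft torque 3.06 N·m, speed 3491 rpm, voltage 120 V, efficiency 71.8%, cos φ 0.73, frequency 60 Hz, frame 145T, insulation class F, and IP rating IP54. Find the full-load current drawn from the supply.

17.8 A

ω = 2π×3491/60 = 365.6 rad/s; P_out = τω = 3.06 × 365.6 = 1119 W
P_in = P_out / η = 1119 / 0.718 = 1558 W
I = P_in / (V·cosφ) = 1558 / (120 × 0.73) = 17.8 A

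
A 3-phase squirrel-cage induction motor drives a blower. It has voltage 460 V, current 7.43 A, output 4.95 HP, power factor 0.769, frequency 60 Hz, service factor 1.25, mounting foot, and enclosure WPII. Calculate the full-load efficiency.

P_out = 4.95 × 746 = 3693 W
P_in = √3·V_L·I_L·cosφ = 1.732 × 460 × 7.43 × 0.769 = 4552 W
η = P_out / P_in = 3693 / 4552 = 0.811 = 81.1%

81.1 %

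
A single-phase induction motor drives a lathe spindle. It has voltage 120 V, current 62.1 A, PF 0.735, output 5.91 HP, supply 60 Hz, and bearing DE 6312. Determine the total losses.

P_in = V·I·cosφ = 120×62.1×0.735 = 5477 W
P_out = 5.91×746 = 4409 W
Losses = P_in − P_out = 5477 − 4409 = 1068 W

1070 W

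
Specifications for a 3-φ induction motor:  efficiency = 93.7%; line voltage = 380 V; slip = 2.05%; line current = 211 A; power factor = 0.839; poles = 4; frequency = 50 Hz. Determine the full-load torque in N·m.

710 N·m

P_in = √3·V·I·cosφ = 1.732 × 380 × 211 × 0.839 = 116513 W
P_out = η·P_in = 0.937 × 116513 = 109173 W
n_s = 120×50/4 = 1500 rpm; n = 1500×(1−0.0205) = 1469 rpm
ω = 2π×1469/60 = 153.8 rad/s
τ = P_out/ω = 109173/153.8 = 710 N·m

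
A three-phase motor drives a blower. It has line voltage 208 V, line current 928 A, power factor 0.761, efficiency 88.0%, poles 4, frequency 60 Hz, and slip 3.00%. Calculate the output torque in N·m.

1220 N·m

P_in = √3·V·I·cosφ = 1.732 × 208 × 928 × 0.761 = 254416 W
P_out = η·P_in = 0.88 × 254416 = 223886 W
n_s = 120×60/4 = 1800 rpm; n = 1800×(1−0.03) = 1746 rpm
ω = 2π×1746/60 = 182.8 rad/s
τ = P_out/ω = 223886/182.8 = 1220 N·m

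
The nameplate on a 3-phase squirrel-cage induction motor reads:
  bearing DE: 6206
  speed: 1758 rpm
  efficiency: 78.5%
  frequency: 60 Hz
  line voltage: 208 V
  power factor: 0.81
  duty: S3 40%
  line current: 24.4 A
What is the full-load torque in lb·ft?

22.4 lb·ft

P_in = √3·V·I·cosφ = 1.732 × 208 × 24.4 × 0.81 = 7120 W
P_out = η·P_in = 0.785 × 7120 = 5589 W
n = 1758 rpm
ω = 2π×1758/60 = 184.1 rad/s
τ = P_out/ω = 5589/184.1 = 30.36 N·m
In lb·ft: 30.36/1.356 = 22.4 lb·ft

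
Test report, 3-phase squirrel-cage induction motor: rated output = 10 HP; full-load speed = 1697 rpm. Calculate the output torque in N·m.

42 N·m

P_out = 10 × 746 = 7460 W
ω = 2π × 1697/60 = 177.7 rad/s
τ = P_out/ω = 7460/177.7 = 42 N·m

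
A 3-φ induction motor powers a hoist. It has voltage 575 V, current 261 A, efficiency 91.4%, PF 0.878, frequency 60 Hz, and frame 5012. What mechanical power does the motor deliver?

P_in = √3·V·I·cosφ = 1.732 × 575 × 261 × 0.878 = 228218 W
P_out = η·P_in = 0.914 × 228218 = 208591 W

209 kW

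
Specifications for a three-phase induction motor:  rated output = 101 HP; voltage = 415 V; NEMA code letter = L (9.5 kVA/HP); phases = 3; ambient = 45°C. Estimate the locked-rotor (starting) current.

S_LR = 9.5 × 101 = 959.5 kVA
I_LR = S_LR/(√3·V_L) = 959500/(1.732×415) = 1330 A

1330 A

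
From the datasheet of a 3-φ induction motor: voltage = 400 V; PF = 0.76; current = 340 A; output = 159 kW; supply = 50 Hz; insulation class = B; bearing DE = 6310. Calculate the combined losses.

20000 W

P_in = √3·V·I·cosφ = 1.732×400×340×0.76 = 179020 W
P_out = 159000 W
Losses = P_in − P_out = 179020 − 159000 = 20020 W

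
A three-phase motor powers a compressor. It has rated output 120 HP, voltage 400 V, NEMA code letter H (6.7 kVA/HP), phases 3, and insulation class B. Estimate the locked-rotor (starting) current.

1160 A

S_LR = 6.7 × 120 = 804 kVA
I_LR = S_LR/(√3·V_L) = 804000/(1.732×400) = 1160 A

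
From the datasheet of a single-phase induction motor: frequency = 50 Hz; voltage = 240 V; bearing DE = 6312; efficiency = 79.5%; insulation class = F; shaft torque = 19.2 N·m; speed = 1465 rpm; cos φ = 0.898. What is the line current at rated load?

17.2 A

ω = 2π×1465/60 = 153.4 rad/s; P_out = τω = 19.2 × 153.4 = 2945 W
P_in = P_out / η = 2945 / 0.795 = 3704 W
I = P_in / (V·cosφ) = 3704 / (240 × 0.898) = 17.2 A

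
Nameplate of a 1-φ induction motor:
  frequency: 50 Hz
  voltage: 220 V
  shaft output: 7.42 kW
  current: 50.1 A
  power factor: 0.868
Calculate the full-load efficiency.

77.6 %

P_out = 7.42 kW = 7420 W
P_in = V·I·cosφ = 220 × 50.1 × 0.868 = 9567 W
η = P_out / P_in = 7420 / 9567 = 0.776 = 77.6%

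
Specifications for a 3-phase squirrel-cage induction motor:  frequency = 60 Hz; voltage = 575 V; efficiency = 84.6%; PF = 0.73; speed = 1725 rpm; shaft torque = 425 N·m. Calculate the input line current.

125 A

ω = 2π×1725/60 = 180.6 rad/s; P_out = τω = 425 × 180.6 = 76755 W
P_in = P_out / η = 76755 / 0.846 = 90727 W
I_L = P_in / (√3·V_L·cosφ) = 90727 / (1.732 × 575 × 0.73) = 125 A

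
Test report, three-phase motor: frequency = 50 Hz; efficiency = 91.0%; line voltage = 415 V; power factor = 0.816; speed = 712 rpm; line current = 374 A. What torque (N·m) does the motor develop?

P_in = √3·V·I·cosφ = 1.732 × 415 × 374 × 0.816 = 219360 W
P_out = η·P_in = 0.91 × 219360 = 199618 W
n = 712 rpm
ω = 2π×712/60 = 74.56 rad/s
τ = P_out/ω = 199618/74.56 = 2680 N·m

2680 N·m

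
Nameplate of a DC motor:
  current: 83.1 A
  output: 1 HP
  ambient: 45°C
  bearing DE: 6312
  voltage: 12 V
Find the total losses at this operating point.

251 W

P_in = V·I = 12×83.1 = 997 W
P_out = 1×746 = 746 W
Losses = P_in − P_out = 997 − 746 = 251 W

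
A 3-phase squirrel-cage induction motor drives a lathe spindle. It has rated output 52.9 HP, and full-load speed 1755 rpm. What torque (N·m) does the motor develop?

P_out = 52.9 × 746 = 39463 W
ω = 2π × 1755/60 = 183.8 rad/s
τ = P_out/ω = 39463/183.8 = 215 N·m

215 N·m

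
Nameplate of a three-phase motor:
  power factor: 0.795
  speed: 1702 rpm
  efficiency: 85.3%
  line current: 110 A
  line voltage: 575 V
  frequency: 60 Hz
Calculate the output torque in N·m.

P_in = √3·V·I·cosφ = 1.732 × 575 × 110 × 0.795 = 87091 W
P_out = η·P_in = 0.853 × 87091 = 74289 W
n = 1702 rpm
ω = 2π×1702/60 = 178.2 rad/s
τ = P_out/ω = 74289/178.2 = 417 N·m

417 N·m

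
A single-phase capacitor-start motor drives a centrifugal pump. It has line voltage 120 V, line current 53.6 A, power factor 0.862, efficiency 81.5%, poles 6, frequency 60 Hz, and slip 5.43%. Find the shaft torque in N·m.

38 N·m

P_in = V·I·cosφ = 120 × 53.6 × 0.862 = 5544 W
P_out = η·P_in = 0.815 × 5544 = 4518 W
n_s = 120×60/6 = 1200 rpm; n = 1200×(1−0.0543) = 1135 rpm
ω = 2π×1135/60 = 118.9 rad/s
τ = P_out/ω = 4518/118.9 = 38 N·m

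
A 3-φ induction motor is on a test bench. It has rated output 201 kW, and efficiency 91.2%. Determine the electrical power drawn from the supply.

P_out = 201000 W
P_in = P_out/η = 201000/0.912 = 220395 W = 220 kW

220 kW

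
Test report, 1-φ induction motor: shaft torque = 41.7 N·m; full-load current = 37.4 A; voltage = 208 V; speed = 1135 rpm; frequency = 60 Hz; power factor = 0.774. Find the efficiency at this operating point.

82.3 %

ω = 2π × 1135/60 = 118.9 rad/s; P_out = τω = 41.7 × 118.9 = 4958 W
P_in = V·I·cosφ = 208 × 37.4 × 0.774 = 6021 W
η = P_out / P_in = 4958 / 6021 = 0.823 = 82.3%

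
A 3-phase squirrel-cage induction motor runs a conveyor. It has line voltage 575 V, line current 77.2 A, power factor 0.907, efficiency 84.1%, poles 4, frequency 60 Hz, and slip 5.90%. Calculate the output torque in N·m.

P_in = √3·V·I·cosφ = 1.732 × 575 × 77.2 × 0.907 = 69733 W
P_out = η·P_in = 0.841 × 69733 = 58645 W
n_s = 120×60/4 = 1800 rpm; n = 1800×(1−0.059) = 1694 rpm
ω = 2π×1694/60 = 177.4 rad/s
τ = P_out/ω = 58645/177.4 = 331 N·m

331 N·m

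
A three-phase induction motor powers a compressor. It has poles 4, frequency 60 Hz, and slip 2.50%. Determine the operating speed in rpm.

1755 rpm

n_s = 120f/p = 120×60/4 = 1800 rpm
n = n_s(1 − s) = 1800 × (1 − 0.025) = 1755 rpm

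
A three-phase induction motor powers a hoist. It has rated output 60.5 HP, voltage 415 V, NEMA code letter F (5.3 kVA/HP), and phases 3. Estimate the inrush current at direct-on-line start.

446 A

S_LR = 5.3 × 60.5 = 320.65 kVA
I_LR = S_LR/(√3·V_L) = 320650/(1.732×415) = 446 A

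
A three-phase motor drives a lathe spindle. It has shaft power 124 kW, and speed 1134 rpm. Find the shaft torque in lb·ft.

770 lb·ft

ω = 2π × 1134/60 = 118.8 rad/s
τ = P/ω = 124000/118.8 = 1044 N·m
In lb·ft: 1044/1.356 = 770 lb·ft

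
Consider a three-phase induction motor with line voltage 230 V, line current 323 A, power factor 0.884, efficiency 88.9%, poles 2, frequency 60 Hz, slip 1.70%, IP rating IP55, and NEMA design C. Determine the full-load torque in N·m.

273 N·m

P_in = √3·V·I·cosφ = 1.732 × 230 × 323 × 0.884 = 113745 W
P_out = η·P_in = 0.889 × 113745 = 101119 W
n_s = 120×60/2 = 3600 rpm; n = 3600×(1−0.017) = 3539 rpm
ω = 2π×3539/60 = 370.6 rad/s
τ = P_out/ω = 101119/370.6 = 273 N·m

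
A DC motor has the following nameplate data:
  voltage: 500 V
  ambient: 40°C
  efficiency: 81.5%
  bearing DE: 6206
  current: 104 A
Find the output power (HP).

P_in = V·I = 500 × 104 = 52000 W
P_out = η·P_in = 0.815 × 52000 = 42380 W
= 42380/746 = 56.8 HP

56.8 HP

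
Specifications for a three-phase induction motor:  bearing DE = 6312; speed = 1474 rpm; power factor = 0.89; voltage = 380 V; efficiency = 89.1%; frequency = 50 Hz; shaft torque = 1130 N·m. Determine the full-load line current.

334 A

ω = 2π×1474/60 = 154.4 rad/s; P_out = τω = 1130 × 154.4 = 174472 W
P_in = P_out / η = 174472 / 0.891 = 195816 W
I_L = P_in / (√3·V_L·cosφ) = 195816 / (1.732 × 380 × 0.89) = 334 A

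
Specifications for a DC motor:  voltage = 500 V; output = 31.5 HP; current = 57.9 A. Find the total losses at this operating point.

5.45 kW

P_in = V·I = 500×57.9 = 28950 W
P_out = 31.5×746 = 23499 W
Losses = P_in − P_out = 28950 − 23499 = 5451 W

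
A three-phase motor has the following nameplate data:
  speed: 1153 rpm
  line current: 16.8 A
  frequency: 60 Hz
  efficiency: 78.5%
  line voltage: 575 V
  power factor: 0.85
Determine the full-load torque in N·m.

92.5 N·m

P_in = √3·V·I·cosφ = 1.732 × 575 × 16.8 × 0.85 = 14221 W
P_out = η·P_in = 0.785 × 14221 = 11163 W
n = 1153 rpm
ω = 2π×1153/60 = 120.7 rad/s
τ = P_out/ω = 11163/120.7 = 92.5 N·m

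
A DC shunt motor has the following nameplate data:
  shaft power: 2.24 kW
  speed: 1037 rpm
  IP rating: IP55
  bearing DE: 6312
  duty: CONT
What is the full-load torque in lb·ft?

ω = 2π × 1037/60 = 108.6 rad/s
τ = P/ω = 2240/108.6 = 20.63 N·m
In lb·ft: 20.63/1.356 = 15.2 lb·ft

15.2 lb·ft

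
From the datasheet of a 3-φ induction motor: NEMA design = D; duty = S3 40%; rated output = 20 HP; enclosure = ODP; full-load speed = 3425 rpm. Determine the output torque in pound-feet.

P_out = 20 × 746 = 14920 W
ω = 2π × 3425/60 = 358.7 rad/s
τ = P_out/ω = 14920/358.7 = 41.59 N·m
In lb·ft: 41.59/1.356 = 30.7 lb·ft

30.7 lb·ft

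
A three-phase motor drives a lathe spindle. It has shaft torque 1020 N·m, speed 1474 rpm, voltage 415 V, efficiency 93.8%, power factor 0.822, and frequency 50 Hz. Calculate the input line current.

ω = 2π×1474/60 = 154.4 rad/s; P_out = τω = 1020 × 154.4 = 157488 W
P_in = P_out / η = 157488 / 0.938 = 167898 W
I_L = P_in / (√3·V_L·cosφ) = 167898 / (1.732 × 415 × 0.822) = 284 A

284 A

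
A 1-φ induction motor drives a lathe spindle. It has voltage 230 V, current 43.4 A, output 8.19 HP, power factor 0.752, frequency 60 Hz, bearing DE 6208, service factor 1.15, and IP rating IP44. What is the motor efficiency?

81.4 %

P_out = 8.19 × 746 = 6110 W
P_in = V·I·cosφ = 230 × 43.4 × 0.752 = 7506 W
η = P_out / P_in = 6110 / 7506 = 0.814 = 81.4%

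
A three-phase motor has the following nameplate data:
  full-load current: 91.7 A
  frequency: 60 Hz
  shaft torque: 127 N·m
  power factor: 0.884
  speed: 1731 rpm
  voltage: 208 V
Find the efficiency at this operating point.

ω = 2π × 1731/60 = 181.3 rad/s; P_out = τω = 127 × 181.3 = 23025 W
P_in = √3·V_L·I_L·cosφ = 1.732 × 208 × 91.7 × 0.884 = 29203 W
η = P_out / P_in = 23025 / 29203 = 0.788 = 78.8%

78.8 %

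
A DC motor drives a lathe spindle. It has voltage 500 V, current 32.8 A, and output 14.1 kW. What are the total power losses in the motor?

P_in = V·I = 500×32.8 = 16400 W
P_out = 14100 W
Losses = P_in − P_out = 16400 − 14100 = 2300 W

2300 W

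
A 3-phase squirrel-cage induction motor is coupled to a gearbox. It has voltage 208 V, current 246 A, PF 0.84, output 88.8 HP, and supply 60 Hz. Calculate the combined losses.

P_in = √3·V·I·cosφ = 1.732×208×246×0.84 = 74443 W
P_out = 88.8×746 = 66245 W
Losses = P_in − P_out = 74443 − 66245 = 8198 W

8200 W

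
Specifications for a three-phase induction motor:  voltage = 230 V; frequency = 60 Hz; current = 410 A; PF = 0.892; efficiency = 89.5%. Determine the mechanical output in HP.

P_in = √3·V·I·cosφ = 1.732 × 230 × 410 × 0.892 = 145688 W
P_out = η·P_in = 0.895 × 145688 = 130391 W
= 130391/746 = 175 HP

175 HP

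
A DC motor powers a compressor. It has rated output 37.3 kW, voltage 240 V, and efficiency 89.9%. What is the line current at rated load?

P_out = 37.3 kW = 37300 W
P_in = P_out / η = 37300 / 0.899 = 41491 W
I = P_in / V = 41491 / 240 = 173 A

173 A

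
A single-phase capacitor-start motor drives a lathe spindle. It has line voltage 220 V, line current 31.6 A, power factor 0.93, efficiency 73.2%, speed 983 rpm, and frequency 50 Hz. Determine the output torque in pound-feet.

P_in = V·I·cosφ = 220 × 31.6 × 0.93 = 6465 W
P_out = η·P_in = 0.732 × 6465 = 4732 W
n = 983 rpm
ω = 2π×983/60 = 102.9 rad/s
τ = P_out/ω = 4732/102.9 = 45.99 N·m
In lb·ft: 45.99/1.356 = 33.9 lb·ft

33.9 lb·ft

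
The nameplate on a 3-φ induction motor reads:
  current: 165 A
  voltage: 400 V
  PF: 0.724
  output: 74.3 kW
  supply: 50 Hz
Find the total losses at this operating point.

P_in = √3·V·I·cosφ = 1.732×400×165×0.724 = 82762 W
P_out = 74300 W
Losses = P_in − P_out = 82762 − 74300 = 8462 W

8.46 kW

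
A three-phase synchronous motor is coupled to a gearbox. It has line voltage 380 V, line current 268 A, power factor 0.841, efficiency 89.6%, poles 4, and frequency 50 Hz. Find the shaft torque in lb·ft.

P_in = √3·V·I·cosφ = 1.732 × 380 × 268 × 0.841 = 148341 W
P_out = η·P_in = 0.896 × 148341 = 132914 W
n = n_s = 120×50/4 = 1500 rpm (synchronous)
ω = 2π×1500/60 = 157.1 rad/s
τ = P_out/ω = 132914/157.1 = 846 N·m
In lb·ft: 846/1.356 = 624 lb·ft

624 lb·ft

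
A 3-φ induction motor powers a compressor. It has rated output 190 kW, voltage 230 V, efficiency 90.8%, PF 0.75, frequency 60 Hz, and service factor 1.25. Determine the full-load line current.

700 A

P_out = 190 kW = 190000 W
P_in = P_out / η = 190000 / 0.908 = 209251 W
I_L = P_in / (√3·V_L·cosφ) = 209251 / (1.732 × 230 × 0.75) = 700 A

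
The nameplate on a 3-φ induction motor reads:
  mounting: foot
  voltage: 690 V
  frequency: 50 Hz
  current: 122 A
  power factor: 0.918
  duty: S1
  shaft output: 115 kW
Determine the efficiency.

85.9 %

P_out = 115 kW = 115000 W
P_in = √3·V_L·I_L·cosφ = 1.732 × 690 × 122 × 0.918 = 133844 W
η = P_out / P_in = 115000 / 133844 = 0.859 = 85.9%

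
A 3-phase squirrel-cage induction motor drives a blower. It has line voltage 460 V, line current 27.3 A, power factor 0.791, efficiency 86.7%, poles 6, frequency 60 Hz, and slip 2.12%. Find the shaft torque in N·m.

121 N·m

P_in = √3·V·I·cosφ = 1.732 × 460 × 27.3 × 0.791 = 17205 W
P_out = η·P_in = 0.867 × 17205 = 14917 W
n_s = 120×60/6 = 1200 rpm; n = 1200×(1−0.0212) = 1175 rpm
ω = 2π×1175/60 = 123 rad/s
τ = P_out/ω = 14917/123 = 121 N·m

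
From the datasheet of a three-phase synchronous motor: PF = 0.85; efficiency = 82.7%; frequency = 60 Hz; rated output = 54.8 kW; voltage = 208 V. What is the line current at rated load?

P_out = 54.8 kW = 54800 W
P_in = P_out / η = 54800 / 0.827 = 66264 W
I_L = P_in / (√3·V_L·cosφ) = 66264 / (1.732 × 208 × 0.85) = 216 A

216 A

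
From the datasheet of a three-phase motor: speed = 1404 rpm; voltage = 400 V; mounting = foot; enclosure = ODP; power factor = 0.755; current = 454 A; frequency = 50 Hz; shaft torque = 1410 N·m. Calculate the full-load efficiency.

87.3 %

ω = 2π × 1404/60 = 147 rad/s; P_out = τω = 1410 × 147 = 207270 W
P_in = √3·V_L·I_L·cosφ = 1.732 × 400 × 454 × 0.755 = 237471 W
η = P_out / P_in = 207270 / 237471 = 0.873 = 87.3%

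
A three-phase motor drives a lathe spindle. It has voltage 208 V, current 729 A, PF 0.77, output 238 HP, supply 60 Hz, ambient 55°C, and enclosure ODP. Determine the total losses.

P_in = √3·V·I·cosφ = 1.732×208×729×0.77 = 202223 W
P_out = 238×746 = 177548 W
Losses = P_in − P_out = 202223 − 177548 = 24675 W

24.7 kW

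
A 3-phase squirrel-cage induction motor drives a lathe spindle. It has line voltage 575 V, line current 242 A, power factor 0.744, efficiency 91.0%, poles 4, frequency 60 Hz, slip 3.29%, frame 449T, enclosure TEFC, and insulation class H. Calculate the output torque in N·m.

P_in = √3·V·I·cosφ = 1.732 × 575 × 242 × 0.744 = 179310 W
P_out = η·P_in = 0.91 × 179310 = 163172 W
n_s = 120×60/4 = 1800 rpm; n = 1800×(1−0.0329) = 1741 rpm
ω = 2π×1741/60 = 182.3 rad/s
τ = P_out/ω = 163172/182.3 = 895 N·m

895 N·m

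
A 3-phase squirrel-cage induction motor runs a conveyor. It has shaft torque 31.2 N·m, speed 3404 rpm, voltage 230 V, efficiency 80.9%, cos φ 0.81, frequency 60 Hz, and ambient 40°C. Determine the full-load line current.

42.6 A

ω = 2π×3404/60 = 356.5 rad/s; P_out = τω = 31.2 × 356.5 = 11123 W
P_in = P_out / η = 11123 / 0.809 = 13749 W
I_L = P_in / (√3·V_L·cosφ) = 13749 / (1.732 × 230 × 0.81) = 42.6 A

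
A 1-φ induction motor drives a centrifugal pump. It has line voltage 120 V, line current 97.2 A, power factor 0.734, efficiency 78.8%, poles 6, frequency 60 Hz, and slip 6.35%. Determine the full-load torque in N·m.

P_in = V·I·cosφ = 120 × 97.2 × 0.734 = 8561 W
P_out = η·P_in = 0.788 × 8561 = 6746 W
n_s = 120×60/6 = 1200 rpm; n = 1200×(1−0.0635) = 1124 rpm
ω = 2π×1124/60 = 117.7 rad/s
τ = P_out/ω = 6746/117.7 = 57.3 N·m

57.3 N·m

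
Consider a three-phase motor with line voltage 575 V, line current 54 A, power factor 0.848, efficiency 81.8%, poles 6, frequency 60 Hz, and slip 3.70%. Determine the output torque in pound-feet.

P_in = √3·V·I·cosφ = 1.732 × 575 × 54 × 0.848 = 45604 W
P_out = η·P_in = 0.818 × 45604 = 37304 W
n_s = 120×60/6 = 1200 rpm; n = 1200×(1−0.037) = 1156 rpm
ω = 2π×1156/60 = 121.1 rad/s
τ = P_out/ω = 37304/121.1 = 308 N·m
In lb·ft: 308/1.356 = 227 lb·ft

227 lb·ft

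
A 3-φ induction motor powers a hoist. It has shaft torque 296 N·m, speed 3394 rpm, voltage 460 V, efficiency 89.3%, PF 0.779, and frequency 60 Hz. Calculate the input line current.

190 A

ω = 2π×3394/60 = 355.4 rad/s; P_out = τω = 296 × 355.4 = 105198 W
P_in = P_out / η = 105198 / 0.893 = 117803 W
I_L = P_in / (√3·V_L·cosφ) = 117803 / (1.732 × 460 × 0.779) = 190 A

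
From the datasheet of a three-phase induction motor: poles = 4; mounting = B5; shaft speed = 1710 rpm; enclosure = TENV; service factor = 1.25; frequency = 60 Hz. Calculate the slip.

n_s = 120f/p = 120×60/4 = 1800 rpm
s = (n_s − n)/n_s = (1800 − 1710)/1800 = 0.0500

5.0 %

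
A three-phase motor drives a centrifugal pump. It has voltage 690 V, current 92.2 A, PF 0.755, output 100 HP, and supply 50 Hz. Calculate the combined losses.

P_in = √3·V·I·cosφ = 1.732×690×92.2×0.755 = 83191 W
P_out = 100×746 = 74600 W
Losses = P_in − P_out = 83191 − 74600 = 8591 W

8590 W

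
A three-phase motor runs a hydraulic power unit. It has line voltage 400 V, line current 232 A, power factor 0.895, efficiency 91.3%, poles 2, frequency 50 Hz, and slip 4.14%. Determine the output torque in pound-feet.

322 lb·ft

P_in = √3·V·I·cosφ = 1.732 × 400 × 232 × 0.895 = 143853 W
P_out = η·P_in = 0.913 × 143853 = 131338 W
n_s = 120×50/2 = 3000 rpm; n = 3000×(1−0.0414) = 2876 rpm
ω = 2π×2876/60 = 301.2 rad/s
τ = P_out/ω = 131338/301.2 = 436 N·m
In lb·ft: 436/1.356 = 322 lb·ft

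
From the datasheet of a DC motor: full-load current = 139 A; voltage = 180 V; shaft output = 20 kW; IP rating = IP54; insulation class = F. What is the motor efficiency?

79.9 %

P_out = 20 kW = 20000 W
P_in = V·I = 180 × 139 = 25020 W
η = P_out / P_in = 20000 / 25020 = 0.799 = 79.9%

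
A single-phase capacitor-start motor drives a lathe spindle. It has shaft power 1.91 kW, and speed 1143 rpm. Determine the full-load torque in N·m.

16 N·m

ω = 2π × 1143/60 = 119.7 rad/s
τ = P/ω = 1910/119.7 = 16 N·m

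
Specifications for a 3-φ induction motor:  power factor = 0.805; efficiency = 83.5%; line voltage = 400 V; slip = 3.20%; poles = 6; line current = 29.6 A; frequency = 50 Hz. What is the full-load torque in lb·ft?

100 lb·ft

P_in = √3·V·I·cosφ = 1.732 × 400 × 29.6 × 0.805 = 16508 W
P_out = η·P_in = 0.835 × 16508 = 13784 W
n_s = 120×50/6 = 1000 rpm; n = 1000×(1−0.032) = 968 rpm
ω = 2π×968/60 = 101.4 rad/s
τ = P_out/ω = 13784/101.4 = 135.9 N·m
In lb·ft: 135.9/1.356 = 100 lb·ft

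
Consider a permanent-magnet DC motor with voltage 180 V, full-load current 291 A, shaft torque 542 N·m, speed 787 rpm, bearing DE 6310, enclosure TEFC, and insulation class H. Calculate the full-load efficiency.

85.3 %

ω = 2π × 787/60 = 82.41 rad/s; P_out = τω = 542 × 82.41 = 44666 W
P_in = V·I = 180 × 291 = 52380 W
η = P_out / P_in = 44666 / 52380 = 0.853 = 85.3%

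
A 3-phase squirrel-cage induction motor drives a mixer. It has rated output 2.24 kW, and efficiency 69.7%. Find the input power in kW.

P_out = 2240 W
P_in = P_out/η = 2240/0.697 = 3214 W = 3.21 kW

3.21 kW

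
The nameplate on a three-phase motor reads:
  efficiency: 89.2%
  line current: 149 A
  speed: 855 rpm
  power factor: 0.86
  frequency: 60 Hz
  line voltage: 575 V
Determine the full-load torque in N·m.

1270 N·m

P_in = √3·V·I·cosφ = 1.732 × 575 × 149 × 0.86 = 127615 W
P_out = η·P_in = 0.892 × 127615 = 113833 W
n = 855 rpm
ω = 2π×855/60 = 89.54 rad/s
τ = P_out/ω = 113833/89.54 = 1270 N·m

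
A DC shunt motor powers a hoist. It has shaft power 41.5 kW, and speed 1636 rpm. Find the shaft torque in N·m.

ω = 2π × 1636/60 = 171.3 rad/s
τ = P/ω = 41500/171.3 = 242 N·m

242 N·m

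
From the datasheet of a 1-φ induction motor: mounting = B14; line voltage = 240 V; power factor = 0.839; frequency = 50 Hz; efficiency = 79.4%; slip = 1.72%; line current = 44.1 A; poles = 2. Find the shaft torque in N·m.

P_in = V·I·cosφ = 240 × 44.1 × 0.839 = 8880 W
P_out = η·P_in = 0.794 × 8880 = 7051 W
n_s = 120×50/2 = 3000 rpm; n = 3000×(1−0.0172) = 2948 rpm
ω = 2π×2948/60 = 308.7 rad/s
τ = P_out/ω = 7051/308.7 = 22.8 N·m

22.8 N·m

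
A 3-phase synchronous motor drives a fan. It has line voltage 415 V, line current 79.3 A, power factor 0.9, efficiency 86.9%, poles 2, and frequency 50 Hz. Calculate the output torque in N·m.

142 N·m

P_in = √3·V·I·cosφ = 1.732 × 415 × 79.3 × 0.9 = 51299 W
P_out = η·P_in = 0.869 × 51299 = 44579 W
n = n_s = 120×50/2 = 3000 rpm (synchronous)
ω = 2π×3000/60 = 314.2 rad/s
τ = P_out/ω = 44579/314.2 = 142 N·m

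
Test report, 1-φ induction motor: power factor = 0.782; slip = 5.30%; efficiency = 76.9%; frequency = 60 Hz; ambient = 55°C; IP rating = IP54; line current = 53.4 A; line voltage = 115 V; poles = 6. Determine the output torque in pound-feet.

P_in = V·I·cosφ = 115 × 53.4 × 0.782 = 4802 W
P_out = η·P_in = 0.769 × 4802 = 3693 W
n_s = 120×60/6 = 1200 rpm; n = 1200×(1−0.053) = 1136 rpm
ω = 2π×1136/60 = 119 rad/s
τ = P_out/ω = 3693/119 = 31.03 N·m
In lb·ft: 31.03/1.356 = 22.9 lb·ft

22.9 lb·ft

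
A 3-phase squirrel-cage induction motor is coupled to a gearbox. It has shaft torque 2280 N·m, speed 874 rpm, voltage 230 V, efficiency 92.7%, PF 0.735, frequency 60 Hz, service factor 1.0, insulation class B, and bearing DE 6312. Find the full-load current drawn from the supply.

769 A

ω = 2π×874/60 = 91.53 rad/s; P_out = τω = 2280 × 91.53 = 208688 W
P_in = P_out / η = 208688 / 0.927 = 225122 W
I_L = P_in / (√3·V_L·cosφ) = 225122 / (1.732 × 230 × 0.735) = 769 A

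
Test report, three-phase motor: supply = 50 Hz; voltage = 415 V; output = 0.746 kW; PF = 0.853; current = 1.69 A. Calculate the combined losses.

P_in = √3·V·I·cosφ = 1.732×415×1.69×0.853 = 1036 W
P_out = 746 W
Losses = P_in − P_out = 1036 − 746 = 290 W

290 W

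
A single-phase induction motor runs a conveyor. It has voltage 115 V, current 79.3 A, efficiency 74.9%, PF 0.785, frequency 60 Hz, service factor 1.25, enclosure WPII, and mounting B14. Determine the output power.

P_in = V·I·cosφ = 115 × 79.3 × 0.785 = 7159 W
P_out = η·P_in = 0.749 × 7159 = 5362 W

5.36 kW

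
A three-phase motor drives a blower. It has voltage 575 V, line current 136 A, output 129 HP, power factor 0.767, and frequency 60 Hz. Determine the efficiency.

92.6 %

P_out = 129 × 746 = 96234 W
P_in = √3·V_L·I_L·cosφ = 1.732 × 575 × 136 × 0.767 = 103884 W
η = P_out / P_in = 96234 / 103884 = 0.926 = 92.6%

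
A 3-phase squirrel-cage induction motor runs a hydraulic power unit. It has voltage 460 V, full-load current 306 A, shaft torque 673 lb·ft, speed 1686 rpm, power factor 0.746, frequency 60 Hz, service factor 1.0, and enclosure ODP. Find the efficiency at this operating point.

88.6 %

τ = 673 lb·ft × 1.356 = 912.6 N·m
ω = 2π × 1686/60 = 176.6 rad/s; P_out = τω = 912.6 × 176.6 = 161165 W
P_in = √3·V_L·I_L·cosφ = 1.732 × 460 × 306 × 0.746 = 181872 W
η = P_out / P_in = 161165 / 181872 = 0.886 = 88.6%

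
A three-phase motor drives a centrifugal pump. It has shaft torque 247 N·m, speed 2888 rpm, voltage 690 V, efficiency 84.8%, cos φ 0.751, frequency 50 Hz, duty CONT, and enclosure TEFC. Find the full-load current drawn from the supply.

98.1 A

ω = 2π×2888/60 = 302.4 rad/s; P_out = τω = 247 × 302.4 = 74693 W
P_in = P_out / η = 74693 / 0.848 = 88081 W
I_L = P_in / (√3·V_L·cosφ) = 88081 / (1.732 × 690 × 0.751) = 98.1 A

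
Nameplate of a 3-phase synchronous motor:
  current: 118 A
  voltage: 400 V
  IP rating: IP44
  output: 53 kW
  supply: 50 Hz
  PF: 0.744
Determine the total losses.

P_in = √3·V·I·cosφ = 1.732×400×118×0.744 = 60822 W
P_out = 53000 W
Losses = P_in − P_out = 60822 − 53000 = 7822 W

7.82 kW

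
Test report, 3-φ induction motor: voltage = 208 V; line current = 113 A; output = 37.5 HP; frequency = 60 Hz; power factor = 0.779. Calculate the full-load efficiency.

P_out = 37.5 × 746 = 27975 W
P_in = √3·V_L·I_L·cosφ = 1.732 × 208 × 113 × 0.779 = 31712 W
η = P_out / P_in = 27975 / 31712 = 0.882 = 88.2%

88.2 %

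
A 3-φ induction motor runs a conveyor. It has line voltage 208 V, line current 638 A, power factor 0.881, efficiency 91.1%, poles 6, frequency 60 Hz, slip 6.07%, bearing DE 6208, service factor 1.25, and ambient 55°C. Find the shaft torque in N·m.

1560 N·m

P_in = √3·V·I·cosφ = 1.732 × 208 × 638 × 0.881 = 202492 W
P_out = η·P_in = 0.911 × 202492 = 184470 W
n_s = 120×60/6 = 1200 rpm; n = 1200×(1−0.0607) = 1127 rpm
ω = 2π×1127/60 = 118 rad/s
τ = P_out/ω = 184470/118 = 1560 N·m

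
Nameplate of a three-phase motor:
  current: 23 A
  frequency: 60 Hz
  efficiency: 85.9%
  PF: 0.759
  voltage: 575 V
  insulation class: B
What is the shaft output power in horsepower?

20 HP

P_in = √3·V·I·cosφ = 1.732 × 575 × 23 × 0.759 = 17385 W
P_out = η·P_in = 0.859 × 17385 = 14934 W
= 14934/746 = 20 HP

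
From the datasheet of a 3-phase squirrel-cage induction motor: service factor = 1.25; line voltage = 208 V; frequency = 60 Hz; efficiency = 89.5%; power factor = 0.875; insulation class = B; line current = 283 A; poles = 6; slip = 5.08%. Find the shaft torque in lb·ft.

494 lb·ft

P_in = √3·V·I·cosφ = 1.732 × 208 × 283 × 0.875 = 89208 W
P_out = η·P_in = 0.895 × 89208 = 79841 W
n_s = 120×60/6 = 1200 rpm; n = 1200×(1−0.0508) = 1139 rpm
ω = 2π×1139/60 = 119.3 rad/s
τ = P_out/ω = 79841/119.3 = 669.2 N·m
In lb·ft: 669.2/1.356 = 494 lb·ft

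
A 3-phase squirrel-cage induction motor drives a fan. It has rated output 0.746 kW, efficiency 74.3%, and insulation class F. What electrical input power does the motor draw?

P_out = 746 W
P_in = P_out/η = 746/0.743 = 1004 W = 1 kW

1 kW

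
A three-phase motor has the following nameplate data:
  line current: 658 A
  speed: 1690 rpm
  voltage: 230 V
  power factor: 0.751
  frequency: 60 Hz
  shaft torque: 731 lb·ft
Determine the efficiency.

τ = 731 lb·ft × 1.356 = 991.2 N·m
ω = 2π × 1690/60 = 177 rad/s; P_out = τω = 991.2 × 177 = 175442 W
P_in = √3·V_L·I_L·cosφ = 1.732 × 230 × 658 × 0.751 = 196853 W
η = P_out / P_in = 175442 / 196853 = 0.891 = 89.1%

89.1 %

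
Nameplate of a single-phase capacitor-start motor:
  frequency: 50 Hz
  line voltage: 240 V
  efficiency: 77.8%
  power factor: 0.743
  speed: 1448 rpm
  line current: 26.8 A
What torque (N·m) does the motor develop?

24.5 N·m

P_in = V·I·cosφ = 240 × 26.8 × 0.743 = 4779 W
P_out = η·P_in = 0.778 × 4779 = 3718 W
n = 1448 rpm
ω = 2π×1448/60 = 151.6 rad/s
τ = P_out/ω = 3718/151.6 = 24.5 N·m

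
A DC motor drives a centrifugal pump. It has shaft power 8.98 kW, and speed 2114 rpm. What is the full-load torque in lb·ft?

ω = 2π × 2114/60 = 221.4 rad/s
τ = P/ω = 8980/221.4 = 40.56 N·m
In lb·ft: 40.56/1.356 = 29.9 lb·ft

29.9 lb·ft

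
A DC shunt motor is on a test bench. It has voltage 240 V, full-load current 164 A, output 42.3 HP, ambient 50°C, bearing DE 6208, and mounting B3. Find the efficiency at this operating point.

P_out = 42.3 × 746 = 31556 W
P_in = V·I = 240 × 164 = 39360 W
η = P_out / P_in = 31556 / 39360 = 0.802 = 80.2%

80.2 %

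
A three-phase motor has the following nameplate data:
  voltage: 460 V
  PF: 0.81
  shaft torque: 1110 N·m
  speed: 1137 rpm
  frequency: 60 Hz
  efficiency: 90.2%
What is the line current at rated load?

ω = 2π×1137/60 = 119.1 rad/s; P_out = τω = 1110 × 119.1 = 132201 W
P_in = P_out / η = 132201 / 0.902 = 146564 W
I_L = P_in / (√3·V_L·cosφ) = 146564 / (1.732 × 460 × 0.81) = 227 A

227 A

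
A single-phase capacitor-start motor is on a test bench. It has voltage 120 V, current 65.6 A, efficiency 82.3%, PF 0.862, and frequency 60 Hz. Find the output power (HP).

P_in = V·I·cosφ = 120 × 65.6 × 0.862 = 6786 W
P_out = η·P_in = 0.823 × 6786 = 5585 W
= 5585/746 = 7.49 HP

7.49 HP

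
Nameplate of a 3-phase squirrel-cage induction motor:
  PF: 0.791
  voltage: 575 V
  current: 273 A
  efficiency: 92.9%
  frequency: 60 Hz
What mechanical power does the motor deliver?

200 kW

P_in = √3·V·I·cosφ = 1.732 × 575 × 273 × 0.791 = 215058 W
P_out = η·P_in = 0.929 × 215058 = 199789 W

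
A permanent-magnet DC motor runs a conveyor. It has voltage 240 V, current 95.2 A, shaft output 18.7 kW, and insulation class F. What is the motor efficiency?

P_out = 18.7 kW = 18700 W
P_in = V·I = 240 × 95.2 = 22848 W
η = P_out / P_in = 18700 / 22848 = 0.818 = 81.8%

81.8 %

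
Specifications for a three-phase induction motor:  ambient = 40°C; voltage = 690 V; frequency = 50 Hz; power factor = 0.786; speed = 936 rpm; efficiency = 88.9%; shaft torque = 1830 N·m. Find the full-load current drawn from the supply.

215 A

ω = 2π×936/60 = 98.02 rad/s; P_out = τω = 1830 × 98.02 = 179377 W
P_in = P_out / η = 179377 / 0.889 = 201774 W
I_L = P_in / (√3·V_L·cosφ) = 201774 / (1.732 × 690 × 0.786) = 215 A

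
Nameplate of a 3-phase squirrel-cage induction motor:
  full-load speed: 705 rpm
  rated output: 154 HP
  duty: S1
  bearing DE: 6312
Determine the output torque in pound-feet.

P_out = 154 × 746 = 114884 W
ω = 2π × 705/60 = 73.83 rad/s
τ = P_out/ω = 114884/73.83 = 1556 N·m
In lb·ft: 1556/1.356 = 1150 lb·ft

1150 lb·ft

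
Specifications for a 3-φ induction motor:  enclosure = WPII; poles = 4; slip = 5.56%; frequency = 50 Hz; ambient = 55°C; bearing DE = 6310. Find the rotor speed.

n_s = 120f/p = 120×50/4 = 1500 rpm
n = n_s(1 − s) = 1500 × (1 − 0.0556) = 1417 rpm

1417 rpm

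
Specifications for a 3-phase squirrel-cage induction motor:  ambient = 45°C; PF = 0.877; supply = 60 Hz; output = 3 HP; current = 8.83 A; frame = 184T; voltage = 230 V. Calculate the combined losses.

847 W

P_in = √3·V·I·cosφ = 1.732×230×8.83×0.877 = 3085 W
P_out = 3×746 = 2238 W
Losses = P_in − P_out = 3085 − 2238 = 847 W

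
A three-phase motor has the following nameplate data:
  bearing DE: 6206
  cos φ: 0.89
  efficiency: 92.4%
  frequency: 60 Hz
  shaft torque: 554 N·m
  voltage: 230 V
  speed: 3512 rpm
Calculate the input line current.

ω = 2π×3512/60 = 367.8 rad/s; P_out = τω = 554 × 367.8 = 203761 W
P_in = P_out / η = 203761 / 0.924 = 220521 W
I_L = P_in / (√3·V_L·cosφ) = 220521 / (1.732 × 230 × 0.89) = 622 A

622 A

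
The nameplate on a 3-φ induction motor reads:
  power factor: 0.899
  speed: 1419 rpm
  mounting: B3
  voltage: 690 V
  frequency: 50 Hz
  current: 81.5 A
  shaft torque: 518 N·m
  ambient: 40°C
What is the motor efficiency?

ω = 2π × 1419/60 = 148.6 rad/s; P_out = τω = 518 × 148.6 = 76975 W
P_in = √3·V_L·I_L·cosφ = 1.732 × 690 × 81.5 × 0.899 = 87562 W
η = P_out / P_in = 76975 / 87562 = 0.879 = 87.9%

87.9 %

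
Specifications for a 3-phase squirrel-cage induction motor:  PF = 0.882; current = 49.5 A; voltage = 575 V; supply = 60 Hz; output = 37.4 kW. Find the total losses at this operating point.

P_in = √3·V·I·cosφ = 1.732×575×49.5×0.882 = 43480 W
P_out = 37400 W
Losses = P_in − P_out = 43480 − 37400 = 6080 W

6080 W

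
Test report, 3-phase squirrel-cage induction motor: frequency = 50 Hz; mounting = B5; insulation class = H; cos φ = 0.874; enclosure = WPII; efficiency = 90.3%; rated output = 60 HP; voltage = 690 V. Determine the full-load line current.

P_out = 60 × 746 = 44760 W
P_in = P_out / η = 44760 / 0.903 = 49568 W
I_L = P_in / (√3·V_L·cosφ) = 49568 / (1.732 × 690 × 0.874) = 47.5 A

47.5 A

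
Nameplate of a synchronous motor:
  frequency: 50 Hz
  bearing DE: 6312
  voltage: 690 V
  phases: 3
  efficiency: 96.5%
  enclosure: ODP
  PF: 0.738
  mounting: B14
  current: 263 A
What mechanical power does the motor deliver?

224 kW

P_in = √3·V·I·cosφ = 1.732 × 690 × 263 × 0.738 = 231958 W
P_out = η·P_in = 0.965 × 231958 = 223839 W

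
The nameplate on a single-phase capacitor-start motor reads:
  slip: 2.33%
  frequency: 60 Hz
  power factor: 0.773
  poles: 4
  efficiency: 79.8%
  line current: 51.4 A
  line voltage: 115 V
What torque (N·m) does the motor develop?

P_in = V·I·cosφ = 115 × 51.4 × 0.773 = 4569 W
P_out = η·P_in = 0.798 × 4569 = 3646 W
n_s = 120×60/4 = 1800 rpm; n = 1800×(1−0.0233) = 1758 rpm
ω = 2π×1758/60 = 184.1 rad/s
τ = P_out/ω = 3646/184.1 = 19.8 N·m

19.8 N·m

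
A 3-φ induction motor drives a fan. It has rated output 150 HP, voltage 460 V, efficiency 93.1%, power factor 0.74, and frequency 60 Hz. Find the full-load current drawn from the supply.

P_out = 150 × 746 = 111900 W
P_in = P_out / η = 111900 / 0.931 = 120193 W
I_L = P_in / (√3·V_L·cosφ) = 120193 / (1.732 × 460 × 0.74) = 204 A

204 A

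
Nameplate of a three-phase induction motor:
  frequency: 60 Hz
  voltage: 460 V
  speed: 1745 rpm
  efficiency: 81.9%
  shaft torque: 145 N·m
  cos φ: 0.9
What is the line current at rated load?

ω = 2π×1745/60 = 182.7 rad/s; P_out = τω = 145 × 182.7 = 26492 W
P_in = P_out / η = 26492 / 0.819 = 32347 W
I_L = P_in / (√3·V_L·cosφ) = 32347 / (1.732 × 460 × 0.9) = 45.1 A

45.1 A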